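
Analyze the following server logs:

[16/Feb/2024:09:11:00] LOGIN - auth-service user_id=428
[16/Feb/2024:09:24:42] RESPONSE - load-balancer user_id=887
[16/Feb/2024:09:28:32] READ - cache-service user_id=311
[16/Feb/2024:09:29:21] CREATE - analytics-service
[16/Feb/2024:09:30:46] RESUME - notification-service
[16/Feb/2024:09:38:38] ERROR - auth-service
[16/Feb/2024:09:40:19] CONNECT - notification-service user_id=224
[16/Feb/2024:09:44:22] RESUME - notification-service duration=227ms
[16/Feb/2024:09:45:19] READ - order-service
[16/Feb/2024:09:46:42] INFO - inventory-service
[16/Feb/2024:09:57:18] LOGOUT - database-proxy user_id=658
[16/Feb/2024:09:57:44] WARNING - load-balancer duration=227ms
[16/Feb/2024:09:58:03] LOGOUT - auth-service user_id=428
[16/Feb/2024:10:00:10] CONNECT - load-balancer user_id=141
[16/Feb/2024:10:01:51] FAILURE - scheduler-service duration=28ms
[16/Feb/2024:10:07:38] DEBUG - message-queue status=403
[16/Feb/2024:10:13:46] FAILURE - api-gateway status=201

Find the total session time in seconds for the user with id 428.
2823

To calculate session duration:

1. Find LOGIN event for user_id=428: 16/Feb/2024:09:11:00
2. Find LOGOUT event for user_id=428: 16/Feb/2024:09:58:03
3. Session duration: 16/Feb/2024:09:58:03 - 16/Feb/2024:09:11:00 = 2823 seconds (47 minutes)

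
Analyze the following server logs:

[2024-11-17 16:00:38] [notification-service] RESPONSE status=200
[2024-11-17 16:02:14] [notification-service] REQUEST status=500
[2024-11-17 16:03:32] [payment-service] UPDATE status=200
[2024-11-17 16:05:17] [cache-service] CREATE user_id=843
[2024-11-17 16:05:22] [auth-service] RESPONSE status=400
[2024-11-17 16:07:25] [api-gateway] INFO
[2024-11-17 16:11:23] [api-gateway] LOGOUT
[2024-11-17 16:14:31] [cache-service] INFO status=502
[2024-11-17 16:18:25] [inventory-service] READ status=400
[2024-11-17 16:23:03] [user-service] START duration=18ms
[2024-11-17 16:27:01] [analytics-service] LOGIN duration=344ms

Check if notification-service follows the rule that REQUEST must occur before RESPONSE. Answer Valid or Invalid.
Invalid

To validate ordering:

1. Required order: REQUEST → RESPONSE
2. Rule: REQUEST must occur before RESPONSE
3. Check actual order of events for notification-service
4. Result: Invalid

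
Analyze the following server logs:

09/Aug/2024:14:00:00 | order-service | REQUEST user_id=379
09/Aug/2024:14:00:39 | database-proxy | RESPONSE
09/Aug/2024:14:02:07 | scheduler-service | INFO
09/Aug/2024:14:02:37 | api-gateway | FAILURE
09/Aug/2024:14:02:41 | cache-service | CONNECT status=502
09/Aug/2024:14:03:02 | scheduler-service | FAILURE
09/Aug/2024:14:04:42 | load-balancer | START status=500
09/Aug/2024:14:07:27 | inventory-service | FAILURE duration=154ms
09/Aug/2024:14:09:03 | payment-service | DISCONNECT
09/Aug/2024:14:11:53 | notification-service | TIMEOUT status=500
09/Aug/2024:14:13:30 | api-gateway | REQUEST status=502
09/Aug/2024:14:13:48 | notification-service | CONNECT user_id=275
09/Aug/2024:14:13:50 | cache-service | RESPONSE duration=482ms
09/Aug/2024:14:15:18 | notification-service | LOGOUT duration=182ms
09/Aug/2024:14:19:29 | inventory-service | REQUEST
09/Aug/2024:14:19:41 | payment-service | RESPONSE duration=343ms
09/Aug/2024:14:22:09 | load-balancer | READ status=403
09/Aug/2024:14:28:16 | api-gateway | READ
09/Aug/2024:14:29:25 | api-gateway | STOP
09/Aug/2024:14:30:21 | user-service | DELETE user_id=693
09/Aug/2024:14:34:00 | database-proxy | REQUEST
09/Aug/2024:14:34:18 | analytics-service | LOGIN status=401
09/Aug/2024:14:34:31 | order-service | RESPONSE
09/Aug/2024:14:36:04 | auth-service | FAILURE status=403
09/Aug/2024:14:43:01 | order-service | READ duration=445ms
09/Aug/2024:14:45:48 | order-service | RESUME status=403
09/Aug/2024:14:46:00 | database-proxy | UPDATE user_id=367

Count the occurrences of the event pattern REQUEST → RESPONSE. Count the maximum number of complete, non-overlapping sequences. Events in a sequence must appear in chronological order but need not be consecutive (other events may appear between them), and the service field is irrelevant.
4

To count sequences:

1. Look for pattern: REQUEST → RESPONSE
2. Greedily scan the log in chronological order, matching each sequence element in turn (ignoring service)
3. Each time the full pattern completes, increment the count and restart matching from the next event
4. Complete non-overlapping sequences found: 4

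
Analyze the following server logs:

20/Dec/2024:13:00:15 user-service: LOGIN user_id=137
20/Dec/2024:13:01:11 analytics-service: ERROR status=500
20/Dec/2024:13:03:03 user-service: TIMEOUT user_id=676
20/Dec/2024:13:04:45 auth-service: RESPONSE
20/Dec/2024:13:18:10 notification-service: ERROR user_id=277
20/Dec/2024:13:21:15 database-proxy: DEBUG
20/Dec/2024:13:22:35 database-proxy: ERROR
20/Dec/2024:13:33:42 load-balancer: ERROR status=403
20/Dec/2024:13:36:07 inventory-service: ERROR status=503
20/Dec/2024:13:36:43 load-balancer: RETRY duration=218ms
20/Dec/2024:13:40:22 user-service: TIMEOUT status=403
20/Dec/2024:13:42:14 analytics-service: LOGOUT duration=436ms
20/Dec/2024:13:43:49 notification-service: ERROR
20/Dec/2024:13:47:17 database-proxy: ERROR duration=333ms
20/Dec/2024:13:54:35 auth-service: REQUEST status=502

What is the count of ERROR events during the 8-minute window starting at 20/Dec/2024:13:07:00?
0

To count events in the time window:

1. Window boundaries: 20/Dec/2024:13:07:00 to 20/Dec/2024:13:15:00
2. Filter for ERROR events within this window
3. Count matching events: 0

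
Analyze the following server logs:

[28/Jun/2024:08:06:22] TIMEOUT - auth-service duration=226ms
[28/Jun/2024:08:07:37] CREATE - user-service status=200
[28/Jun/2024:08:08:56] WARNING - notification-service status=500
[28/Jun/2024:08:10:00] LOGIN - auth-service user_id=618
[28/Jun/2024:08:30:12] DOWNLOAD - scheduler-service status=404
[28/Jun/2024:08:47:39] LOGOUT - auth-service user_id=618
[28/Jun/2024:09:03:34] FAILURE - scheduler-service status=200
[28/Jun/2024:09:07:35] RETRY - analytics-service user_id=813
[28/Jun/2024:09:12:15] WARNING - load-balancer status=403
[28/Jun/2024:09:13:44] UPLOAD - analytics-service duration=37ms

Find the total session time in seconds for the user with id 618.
2259

To calculate session duration:

1. Find LOGIN event for user_id=618: 28/Jun/2024:08:10:00
2. Find LOGOUT event for user_id=618: 28/Jun/2024:08:47:39
3. Session duration: 28/Jun/2024:08:47:39 - 28/Jun/2024:08:10:00 = 2259 seconds (37 minutes)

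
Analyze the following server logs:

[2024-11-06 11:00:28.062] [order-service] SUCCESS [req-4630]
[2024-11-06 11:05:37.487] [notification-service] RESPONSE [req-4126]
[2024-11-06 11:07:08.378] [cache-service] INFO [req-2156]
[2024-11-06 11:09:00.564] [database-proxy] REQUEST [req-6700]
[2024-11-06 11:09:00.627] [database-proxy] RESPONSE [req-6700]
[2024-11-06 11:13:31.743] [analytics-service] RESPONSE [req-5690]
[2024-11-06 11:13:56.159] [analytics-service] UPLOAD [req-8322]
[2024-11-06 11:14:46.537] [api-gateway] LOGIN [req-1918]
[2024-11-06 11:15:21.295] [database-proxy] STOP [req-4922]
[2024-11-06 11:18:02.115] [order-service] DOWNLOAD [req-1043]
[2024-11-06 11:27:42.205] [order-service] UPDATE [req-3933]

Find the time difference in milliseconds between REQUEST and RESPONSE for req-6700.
63

To calculate latency:

1. Find REQUEST with id req-6700: 2024-11-06 11:09:00.564
2. Find RESPONSE with id req-6700: 2024-11-06 11:09:00.627
3. Latency: 2024-11-06 11:09:00.627 - 2024-11-06 11:09:00.564 = 63ms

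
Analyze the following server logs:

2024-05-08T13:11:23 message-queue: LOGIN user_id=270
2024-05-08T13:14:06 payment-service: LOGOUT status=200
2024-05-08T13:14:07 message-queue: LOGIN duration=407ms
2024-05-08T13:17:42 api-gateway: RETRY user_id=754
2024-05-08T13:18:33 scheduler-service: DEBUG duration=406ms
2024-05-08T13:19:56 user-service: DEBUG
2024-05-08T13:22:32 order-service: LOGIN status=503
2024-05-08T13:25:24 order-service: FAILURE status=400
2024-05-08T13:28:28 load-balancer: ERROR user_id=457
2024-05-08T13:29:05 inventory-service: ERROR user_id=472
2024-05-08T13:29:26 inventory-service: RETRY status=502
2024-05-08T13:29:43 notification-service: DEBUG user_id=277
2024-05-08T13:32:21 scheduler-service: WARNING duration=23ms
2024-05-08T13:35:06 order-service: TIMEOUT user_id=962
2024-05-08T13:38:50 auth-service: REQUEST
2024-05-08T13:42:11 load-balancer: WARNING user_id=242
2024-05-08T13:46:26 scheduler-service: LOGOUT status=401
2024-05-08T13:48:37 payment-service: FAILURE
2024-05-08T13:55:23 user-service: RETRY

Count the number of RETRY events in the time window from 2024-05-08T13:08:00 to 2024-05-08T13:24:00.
1

To count events in the time window:

1. Window boundaries: 2024-05-08T13:08:00 to 2024-05-08T13:24:00
2. Filter for RETRY events within this window
3. Count matching events: 1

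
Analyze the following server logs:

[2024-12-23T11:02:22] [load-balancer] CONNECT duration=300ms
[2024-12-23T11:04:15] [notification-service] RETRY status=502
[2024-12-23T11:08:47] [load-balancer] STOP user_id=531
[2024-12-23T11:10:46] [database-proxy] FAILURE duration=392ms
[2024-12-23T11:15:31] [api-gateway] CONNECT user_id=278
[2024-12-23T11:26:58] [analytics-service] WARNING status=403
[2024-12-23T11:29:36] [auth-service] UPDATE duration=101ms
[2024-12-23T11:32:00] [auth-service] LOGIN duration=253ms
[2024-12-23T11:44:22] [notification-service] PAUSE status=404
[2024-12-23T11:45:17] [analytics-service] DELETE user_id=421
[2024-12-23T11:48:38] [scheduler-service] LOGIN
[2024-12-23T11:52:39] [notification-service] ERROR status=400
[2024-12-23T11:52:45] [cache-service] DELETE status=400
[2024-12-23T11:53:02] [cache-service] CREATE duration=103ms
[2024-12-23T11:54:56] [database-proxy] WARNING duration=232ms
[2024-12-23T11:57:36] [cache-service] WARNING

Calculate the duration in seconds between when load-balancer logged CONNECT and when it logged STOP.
385

To find the time between events:

1. Locate the first CONNECT event for load-balancer: 2024-12-23T11:02:22
2. Locate the first STOP event for load-balancer: 2024-12-23T11:08:47
3. Calculate the difference: 2024-12-23T11:08:47 - 2024-12-23T11:02:22 = 385 seconds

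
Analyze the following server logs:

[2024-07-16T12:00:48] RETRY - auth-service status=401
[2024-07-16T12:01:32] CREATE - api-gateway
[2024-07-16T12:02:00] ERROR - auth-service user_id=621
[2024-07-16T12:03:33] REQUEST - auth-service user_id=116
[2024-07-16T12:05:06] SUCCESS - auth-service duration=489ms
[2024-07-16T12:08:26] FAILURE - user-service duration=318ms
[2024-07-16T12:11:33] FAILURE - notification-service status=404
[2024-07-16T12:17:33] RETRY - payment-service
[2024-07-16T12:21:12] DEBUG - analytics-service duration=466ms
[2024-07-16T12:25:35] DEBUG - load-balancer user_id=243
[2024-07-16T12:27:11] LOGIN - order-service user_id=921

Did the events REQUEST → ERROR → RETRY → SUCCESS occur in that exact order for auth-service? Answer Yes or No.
No

To verify sequence order:

1. Find all events in sequence REQUEST → ERROR → RETRY → SUCCESS for auth-service
2. Extract their timestamps
3. Check if timestamps are in ascending order
4. Result: No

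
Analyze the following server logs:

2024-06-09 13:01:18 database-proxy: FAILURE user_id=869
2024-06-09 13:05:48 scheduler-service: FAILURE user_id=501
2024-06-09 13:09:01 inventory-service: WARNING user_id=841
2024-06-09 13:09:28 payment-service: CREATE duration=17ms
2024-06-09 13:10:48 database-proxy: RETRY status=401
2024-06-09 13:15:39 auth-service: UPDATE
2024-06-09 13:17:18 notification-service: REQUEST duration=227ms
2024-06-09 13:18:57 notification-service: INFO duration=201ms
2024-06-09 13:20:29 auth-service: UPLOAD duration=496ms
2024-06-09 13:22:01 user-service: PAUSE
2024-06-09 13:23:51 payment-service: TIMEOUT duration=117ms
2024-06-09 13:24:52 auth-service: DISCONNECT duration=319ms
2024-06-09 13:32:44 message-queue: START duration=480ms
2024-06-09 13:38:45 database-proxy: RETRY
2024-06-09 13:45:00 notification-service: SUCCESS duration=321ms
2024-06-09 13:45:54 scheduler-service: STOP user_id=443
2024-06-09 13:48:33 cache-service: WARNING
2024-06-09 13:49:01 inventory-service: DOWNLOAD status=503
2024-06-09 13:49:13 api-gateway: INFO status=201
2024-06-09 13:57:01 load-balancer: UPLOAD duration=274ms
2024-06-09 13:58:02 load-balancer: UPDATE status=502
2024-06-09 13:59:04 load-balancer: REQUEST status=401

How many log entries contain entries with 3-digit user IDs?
4

To find matching entries:

1. Pattern to match: entries with 3-digit user IDs
2. Scan each log entry for the pattern
3. Count matches: 4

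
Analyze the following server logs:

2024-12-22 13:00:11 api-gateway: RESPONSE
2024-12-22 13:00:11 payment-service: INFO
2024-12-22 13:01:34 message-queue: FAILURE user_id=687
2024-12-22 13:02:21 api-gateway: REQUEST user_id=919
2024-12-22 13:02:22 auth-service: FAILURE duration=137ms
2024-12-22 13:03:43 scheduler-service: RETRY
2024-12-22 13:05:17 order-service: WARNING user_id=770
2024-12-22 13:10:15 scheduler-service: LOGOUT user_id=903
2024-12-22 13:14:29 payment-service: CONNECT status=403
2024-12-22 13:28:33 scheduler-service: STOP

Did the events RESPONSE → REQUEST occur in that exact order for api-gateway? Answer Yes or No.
Yes

To verify sequence order:

1. Find all events in sequence RESPONSE → REQUEST for api-gateway
2. Extract their timestamps
3. Check if timestamps are in ascending order
4. Result: Yes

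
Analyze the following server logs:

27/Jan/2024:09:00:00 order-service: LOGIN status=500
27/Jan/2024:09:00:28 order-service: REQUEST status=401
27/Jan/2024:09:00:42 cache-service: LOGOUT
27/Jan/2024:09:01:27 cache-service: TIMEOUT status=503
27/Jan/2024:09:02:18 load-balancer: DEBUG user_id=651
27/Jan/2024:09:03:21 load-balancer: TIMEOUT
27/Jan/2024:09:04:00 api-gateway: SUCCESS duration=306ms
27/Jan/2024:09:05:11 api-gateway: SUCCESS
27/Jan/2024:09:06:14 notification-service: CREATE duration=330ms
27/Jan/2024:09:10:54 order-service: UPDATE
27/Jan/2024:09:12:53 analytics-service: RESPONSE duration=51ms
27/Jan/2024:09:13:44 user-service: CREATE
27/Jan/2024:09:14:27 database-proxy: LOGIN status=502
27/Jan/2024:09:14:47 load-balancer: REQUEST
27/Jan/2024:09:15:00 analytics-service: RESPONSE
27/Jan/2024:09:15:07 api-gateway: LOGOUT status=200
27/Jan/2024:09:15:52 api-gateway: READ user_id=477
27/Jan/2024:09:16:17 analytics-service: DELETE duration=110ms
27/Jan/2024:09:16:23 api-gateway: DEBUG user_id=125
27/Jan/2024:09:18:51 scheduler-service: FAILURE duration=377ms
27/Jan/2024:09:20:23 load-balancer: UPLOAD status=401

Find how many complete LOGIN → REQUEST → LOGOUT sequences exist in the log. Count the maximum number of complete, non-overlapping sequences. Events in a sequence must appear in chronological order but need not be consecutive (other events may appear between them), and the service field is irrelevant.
2

To count sequences:

1. Look for pattern: LOGIN → REQUEST → LOGOUT
2. Greedily scan the log in chronological order, matching each sequence element in turn (ignoring service)
3. Each time the full pattern completes, increment the count and restart matching from the next event
4. Complete non-overlapping sequences found: 2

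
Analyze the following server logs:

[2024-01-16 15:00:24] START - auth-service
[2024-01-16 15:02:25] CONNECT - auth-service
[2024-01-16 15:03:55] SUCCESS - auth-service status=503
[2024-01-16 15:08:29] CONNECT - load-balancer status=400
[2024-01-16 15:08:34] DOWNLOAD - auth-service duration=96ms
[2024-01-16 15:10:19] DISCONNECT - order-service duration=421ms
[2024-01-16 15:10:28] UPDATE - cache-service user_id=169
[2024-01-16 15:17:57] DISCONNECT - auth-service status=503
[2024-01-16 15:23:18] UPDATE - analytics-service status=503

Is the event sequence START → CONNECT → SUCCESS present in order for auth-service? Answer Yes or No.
Yes

To verify sequence order:

1. Find all events in sequence START → CONNECT → SUCCESS for auth-service
2. Extract their timestamps
3. Check if timestamps are in ascending order
4. Result: Yes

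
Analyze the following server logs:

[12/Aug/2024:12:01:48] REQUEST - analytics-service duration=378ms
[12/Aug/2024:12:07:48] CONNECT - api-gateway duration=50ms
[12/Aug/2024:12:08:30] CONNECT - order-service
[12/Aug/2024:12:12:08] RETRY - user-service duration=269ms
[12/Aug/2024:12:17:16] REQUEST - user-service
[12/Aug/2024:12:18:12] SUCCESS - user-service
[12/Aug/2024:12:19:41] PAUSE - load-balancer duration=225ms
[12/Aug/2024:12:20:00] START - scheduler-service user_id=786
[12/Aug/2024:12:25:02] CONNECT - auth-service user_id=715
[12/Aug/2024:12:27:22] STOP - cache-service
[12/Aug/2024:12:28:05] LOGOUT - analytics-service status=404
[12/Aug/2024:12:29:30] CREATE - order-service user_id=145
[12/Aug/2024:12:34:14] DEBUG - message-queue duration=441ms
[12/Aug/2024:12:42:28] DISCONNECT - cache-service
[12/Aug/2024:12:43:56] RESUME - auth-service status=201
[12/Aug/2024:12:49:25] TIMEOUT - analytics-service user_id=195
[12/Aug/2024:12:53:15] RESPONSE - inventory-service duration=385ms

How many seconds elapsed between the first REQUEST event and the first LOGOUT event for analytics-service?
1577

To find the time between events:

1. Locate the first REQUEST event for analytics-service: 12/Aug/2024:12:01:48
2. Locate the first LOGOUT event for analytics-service: 12/Aug/2024:12:28:05
3. Calculate the difference: 12/Aug/2024:12:28:05 - 12/Aug/2024:12:01:48 = 1577 seconds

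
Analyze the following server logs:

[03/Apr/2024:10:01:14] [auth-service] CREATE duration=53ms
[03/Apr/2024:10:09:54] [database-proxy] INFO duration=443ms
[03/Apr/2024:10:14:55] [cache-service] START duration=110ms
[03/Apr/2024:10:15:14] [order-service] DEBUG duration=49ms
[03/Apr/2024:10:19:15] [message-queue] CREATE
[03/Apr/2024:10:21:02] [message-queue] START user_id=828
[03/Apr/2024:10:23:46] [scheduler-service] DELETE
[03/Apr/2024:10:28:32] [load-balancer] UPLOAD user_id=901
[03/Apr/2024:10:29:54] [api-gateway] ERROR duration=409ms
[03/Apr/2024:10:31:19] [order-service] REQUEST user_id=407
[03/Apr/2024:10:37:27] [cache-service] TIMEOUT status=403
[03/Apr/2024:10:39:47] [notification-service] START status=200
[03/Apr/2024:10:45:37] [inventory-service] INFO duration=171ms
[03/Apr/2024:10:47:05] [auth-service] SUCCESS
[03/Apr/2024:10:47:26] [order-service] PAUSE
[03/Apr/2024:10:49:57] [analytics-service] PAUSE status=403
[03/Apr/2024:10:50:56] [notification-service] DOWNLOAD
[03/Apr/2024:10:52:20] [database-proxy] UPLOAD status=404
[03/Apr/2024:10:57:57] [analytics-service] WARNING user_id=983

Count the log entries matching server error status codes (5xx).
0

To find matching entries:

1. Pattern to match: server error status codes (5xx)
2. Scan each log entry for the pattern
3. Count matches: 0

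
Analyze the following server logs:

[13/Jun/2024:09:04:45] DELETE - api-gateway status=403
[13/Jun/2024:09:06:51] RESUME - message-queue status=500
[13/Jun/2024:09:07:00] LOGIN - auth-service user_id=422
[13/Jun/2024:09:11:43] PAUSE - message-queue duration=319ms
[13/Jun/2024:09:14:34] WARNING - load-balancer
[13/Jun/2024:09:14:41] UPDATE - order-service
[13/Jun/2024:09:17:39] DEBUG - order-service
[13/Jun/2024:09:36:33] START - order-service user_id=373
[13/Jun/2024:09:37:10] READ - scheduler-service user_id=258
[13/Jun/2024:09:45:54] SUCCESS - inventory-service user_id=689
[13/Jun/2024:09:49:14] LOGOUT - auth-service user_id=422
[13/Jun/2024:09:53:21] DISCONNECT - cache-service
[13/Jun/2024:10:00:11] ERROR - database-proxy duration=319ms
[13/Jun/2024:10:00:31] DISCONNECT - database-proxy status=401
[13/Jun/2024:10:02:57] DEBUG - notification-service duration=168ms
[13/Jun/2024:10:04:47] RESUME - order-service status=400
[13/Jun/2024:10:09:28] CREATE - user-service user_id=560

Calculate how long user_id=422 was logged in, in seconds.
2534

To calculate session duration:

1. Find LOGIN event for user_id=422: 13/Jun/2024:09:07:00
2. Find LOGOUT event for user_id=422: 13/Jun/2024:09:49:14
3. Session duration: 13/Jun/2024:09:49:14 - 13/Jun/2024:09:07:00 = 2534 seconds (42 minutes)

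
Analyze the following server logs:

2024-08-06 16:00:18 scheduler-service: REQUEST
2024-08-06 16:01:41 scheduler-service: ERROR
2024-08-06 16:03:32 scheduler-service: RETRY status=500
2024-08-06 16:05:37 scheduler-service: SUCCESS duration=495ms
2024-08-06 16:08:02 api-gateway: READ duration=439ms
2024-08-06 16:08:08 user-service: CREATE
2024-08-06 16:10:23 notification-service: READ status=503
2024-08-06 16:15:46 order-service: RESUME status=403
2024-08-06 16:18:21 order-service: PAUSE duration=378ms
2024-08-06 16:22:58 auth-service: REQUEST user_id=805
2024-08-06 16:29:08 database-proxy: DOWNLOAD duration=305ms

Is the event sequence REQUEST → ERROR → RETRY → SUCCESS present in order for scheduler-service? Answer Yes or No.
Yes

To verify sequence order:

1. Find all events in sequence REQUEST → ERROR → RETRY → SUCCESS for scheduler-service
2. Extract their timestamps
3. Check if timestamps are in ascending order
4. Result: Yes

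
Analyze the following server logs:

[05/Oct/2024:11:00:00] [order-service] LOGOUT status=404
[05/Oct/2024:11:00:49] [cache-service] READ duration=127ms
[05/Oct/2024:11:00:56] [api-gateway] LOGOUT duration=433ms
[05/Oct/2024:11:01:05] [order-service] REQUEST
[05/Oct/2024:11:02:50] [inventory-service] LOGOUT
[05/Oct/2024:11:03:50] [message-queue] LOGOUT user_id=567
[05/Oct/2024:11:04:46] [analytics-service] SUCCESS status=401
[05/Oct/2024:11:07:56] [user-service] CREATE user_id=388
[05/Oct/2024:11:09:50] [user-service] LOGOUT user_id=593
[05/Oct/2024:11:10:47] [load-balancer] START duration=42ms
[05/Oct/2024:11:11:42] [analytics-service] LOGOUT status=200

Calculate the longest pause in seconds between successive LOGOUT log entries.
360

To find the longest gap:

1. Extract all LOGOUT events in chronological order
2. Calculate time differences between consecutive events
3. Find the maximum difference
4. Longest gap: 360 seconds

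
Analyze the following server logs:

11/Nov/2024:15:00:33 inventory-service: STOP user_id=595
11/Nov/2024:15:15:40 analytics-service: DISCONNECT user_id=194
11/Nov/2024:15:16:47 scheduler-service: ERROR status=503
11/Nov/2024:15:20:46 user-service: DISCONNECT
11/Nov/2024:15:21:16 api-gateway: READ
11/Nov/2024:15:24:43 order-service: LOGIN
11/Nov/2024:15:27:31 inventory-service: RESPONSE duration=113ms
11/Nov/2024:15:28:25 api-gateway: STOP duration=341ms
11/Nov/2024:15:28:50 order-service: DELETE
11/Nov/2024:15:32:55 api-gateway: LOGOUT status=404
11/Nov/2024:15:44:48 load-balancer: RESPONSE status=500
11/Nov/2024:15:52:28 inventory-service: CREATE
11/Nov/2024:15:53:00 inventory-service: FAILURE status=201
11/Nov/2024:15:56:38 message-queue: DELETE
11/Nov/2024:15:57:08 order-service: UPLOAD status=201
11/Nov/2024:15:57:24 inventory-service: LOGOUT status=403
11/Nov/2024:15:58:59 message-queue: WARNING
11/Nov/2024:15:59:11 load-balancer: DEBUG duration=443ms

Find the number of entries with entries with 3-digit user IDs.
2

To find matching entries:

1. Pattern to match: entries with 3-digit user IDs
2. Scan each log entry for the pattern
3. Count matches: 2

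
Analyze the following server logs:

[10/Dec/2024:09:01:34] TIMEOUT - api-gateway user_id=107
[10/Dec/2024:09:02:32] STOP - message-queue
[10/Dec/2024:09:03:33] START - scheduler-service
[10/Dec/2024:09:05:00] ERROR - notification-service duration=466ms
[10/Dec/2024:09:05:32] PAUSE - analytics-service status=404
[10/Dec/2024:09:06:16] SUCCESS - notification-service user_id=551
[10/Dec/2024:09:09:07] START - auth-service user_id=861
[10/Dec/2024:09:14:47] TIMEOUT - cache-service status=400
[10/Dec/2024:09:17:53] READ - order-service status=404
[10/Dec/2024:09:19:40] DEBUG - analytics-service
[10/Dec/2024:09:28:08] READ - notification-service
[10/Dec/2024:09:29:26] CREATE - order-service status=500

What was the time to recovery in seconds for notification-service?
76

To calculate recovery time:

1. Find ERROR event for notification-service: 10/Dec/2024:09:05:00
2. Find next SUCCESS event for notification-service: 10/Dec/2024:09:06:16
3. Recovery time: 10/Dec/2024:09:06:16 - 10/Dec/2024:09:05:00 = 76 seconds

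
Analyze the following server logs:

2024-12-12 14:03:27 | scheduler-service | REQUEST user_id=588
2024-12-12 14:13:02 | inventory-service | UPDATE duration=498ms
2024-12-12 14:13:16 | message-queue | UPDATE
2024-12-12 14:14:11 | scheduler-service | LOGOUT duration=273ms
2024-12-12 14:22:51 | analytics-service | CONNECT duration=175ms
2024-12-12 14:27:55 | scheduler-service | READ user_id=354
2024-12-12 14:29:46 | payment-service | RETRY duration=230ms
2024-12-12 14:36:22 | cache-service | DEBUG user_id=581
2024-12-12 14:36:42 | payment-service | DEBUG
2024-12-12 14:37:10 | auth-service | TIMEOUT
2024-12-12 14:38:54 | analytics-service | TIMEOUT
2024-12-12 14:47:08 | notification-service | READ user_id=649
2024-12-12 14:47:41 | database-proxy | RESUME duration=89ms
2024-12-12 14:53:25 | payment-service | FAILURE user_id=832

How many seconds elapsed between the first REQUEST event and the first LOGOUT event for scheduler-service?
644

To find the time between events:

1. Locate the first REQUEST event for scheduler-service: 2024-12-12 14:03:27
2. Locate the first LOGOUT event for scheduler-service: 2024-12-12 14:14:11
3. Calculate the difference: 2024-12-12 14:14:11 - 2024-12-12 14:03:27 = 644 seconds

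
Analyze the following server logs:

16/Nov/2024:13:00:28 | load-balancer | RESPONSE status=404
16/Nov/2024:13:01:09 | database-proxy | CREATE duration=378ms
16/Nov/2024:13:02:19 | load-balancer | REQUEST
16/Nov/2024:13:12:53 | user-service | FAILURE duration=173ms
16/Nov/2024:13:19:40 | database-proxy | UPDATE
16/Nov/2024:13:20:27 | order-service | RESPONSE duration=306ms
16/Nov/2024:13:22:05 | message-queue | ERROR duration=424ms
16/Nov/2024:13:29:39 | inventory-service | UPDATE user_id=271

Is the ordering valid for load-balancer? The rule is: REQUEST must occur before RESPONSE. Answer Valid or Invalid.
Invalid

To validate ordering:

1. Required order: REQUEST → RESPONSE
2. Rule: REQUEST must occur before RESPONSE
3. Check actual order of events for load-balancer
4. Result: Invalid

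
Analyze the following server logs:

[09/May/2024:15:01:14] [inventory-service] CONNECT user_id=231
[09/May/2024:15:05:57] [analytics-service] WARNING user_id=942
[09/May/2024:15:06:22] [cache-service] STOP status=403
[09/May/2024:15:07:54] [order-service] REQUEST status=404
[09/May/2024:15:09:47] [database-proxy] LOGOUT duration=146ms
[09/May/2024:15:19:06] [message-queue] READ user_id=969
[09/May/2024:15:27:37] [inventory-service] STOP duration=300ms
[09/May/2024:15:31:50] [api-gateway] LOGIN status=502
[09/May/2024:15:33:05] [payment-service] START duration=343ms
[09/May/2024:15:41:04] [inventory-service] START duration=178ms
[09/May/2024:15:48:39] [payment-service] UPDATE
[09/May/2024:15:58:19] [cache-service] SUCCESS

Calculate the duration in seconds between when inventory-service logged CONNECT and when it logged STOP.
1583

To find the time between events:

1. Locate the first CONNECT event for inventory-service: 09/May/2024:15:01:14
2. Locate the first STOP event for inventory-service: 09/May/2024:15:27:37
3. Calculate the difference: 09/May/2024:15:27:37 - 09/May/2024:15:01:14 = 1583 seconds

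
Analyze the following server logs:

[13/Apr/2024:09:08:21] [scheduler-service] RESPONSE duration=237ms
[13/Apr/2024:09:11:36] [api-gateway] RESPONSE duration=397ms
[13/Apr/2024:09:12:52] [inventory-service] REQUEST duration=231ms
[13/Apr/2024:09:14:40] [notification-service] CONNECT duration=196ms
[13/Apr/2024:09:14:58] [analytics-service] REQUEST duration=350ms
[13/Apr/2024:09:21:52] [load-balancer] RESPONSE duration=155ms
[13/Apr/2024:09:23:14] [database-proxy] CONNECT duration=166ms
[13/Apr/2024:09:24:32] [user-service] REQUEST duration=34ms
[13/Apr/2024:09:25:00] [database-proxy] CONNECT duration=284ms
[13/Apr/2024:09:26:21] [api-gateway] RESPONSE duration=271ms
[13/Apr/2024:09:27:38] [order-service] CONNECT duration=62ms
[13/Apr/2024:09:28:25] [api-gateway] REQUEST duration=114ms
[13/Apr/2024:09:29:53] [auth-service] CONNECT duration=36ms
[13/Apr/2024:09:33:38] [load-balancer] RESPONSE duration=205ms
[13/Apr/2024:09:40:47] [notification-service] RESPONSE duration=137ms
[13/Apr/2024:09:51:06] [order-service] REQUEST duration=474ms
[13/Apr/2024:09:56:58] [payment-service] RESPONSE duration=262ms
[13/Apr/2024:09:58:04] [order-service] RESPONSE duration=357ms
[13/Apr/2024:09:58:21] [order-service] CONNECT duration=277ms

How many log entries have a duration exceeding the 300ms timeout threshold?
4

To count timeouts:

1. Threshold: 300ms
2. Extract duration from each log entry
3. Count entries where duration > 300
4. Timeout count: 4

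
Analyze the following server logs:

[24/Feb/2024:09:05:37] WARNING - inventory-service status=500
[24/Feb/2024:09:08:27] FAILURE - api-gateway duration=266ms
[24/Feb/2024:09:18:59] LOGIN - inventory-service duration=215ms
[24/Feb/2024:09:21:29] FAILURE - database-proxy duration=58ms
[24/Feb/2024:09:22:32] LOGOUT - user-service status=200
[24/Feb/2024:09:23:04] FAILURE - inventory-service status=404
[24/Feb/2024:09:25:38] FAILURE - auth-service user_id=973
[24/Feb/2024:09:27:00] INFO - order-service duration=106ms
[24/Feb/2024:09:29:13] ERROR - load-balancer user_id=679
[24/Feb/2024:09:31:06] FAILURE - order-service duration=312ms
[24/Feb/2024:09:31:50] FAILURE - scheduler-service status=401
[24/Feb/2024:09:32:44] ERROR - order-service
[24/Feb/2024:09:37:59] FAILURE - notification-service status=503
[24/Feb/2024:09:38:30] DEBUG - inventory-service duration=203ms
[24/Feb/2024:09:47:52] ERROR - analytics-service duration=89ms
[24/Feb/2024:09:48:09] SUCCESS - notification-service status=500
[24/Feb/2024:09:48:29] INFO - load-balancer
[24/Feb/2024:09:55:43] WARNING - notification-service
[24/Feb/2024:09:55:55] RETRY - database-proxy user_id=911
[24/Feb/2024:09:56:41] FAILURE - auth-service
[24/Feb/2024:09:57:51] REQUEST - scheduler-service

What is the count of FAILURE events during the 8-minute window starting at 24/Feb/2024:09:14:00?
1

To count events in the time window:

1. Window boundaries: 24/Feb/2024:09:14:00 to 24/Feb/2024:09:22:00
2. Filter for FAILURE events within this window
3. Count matching events: 1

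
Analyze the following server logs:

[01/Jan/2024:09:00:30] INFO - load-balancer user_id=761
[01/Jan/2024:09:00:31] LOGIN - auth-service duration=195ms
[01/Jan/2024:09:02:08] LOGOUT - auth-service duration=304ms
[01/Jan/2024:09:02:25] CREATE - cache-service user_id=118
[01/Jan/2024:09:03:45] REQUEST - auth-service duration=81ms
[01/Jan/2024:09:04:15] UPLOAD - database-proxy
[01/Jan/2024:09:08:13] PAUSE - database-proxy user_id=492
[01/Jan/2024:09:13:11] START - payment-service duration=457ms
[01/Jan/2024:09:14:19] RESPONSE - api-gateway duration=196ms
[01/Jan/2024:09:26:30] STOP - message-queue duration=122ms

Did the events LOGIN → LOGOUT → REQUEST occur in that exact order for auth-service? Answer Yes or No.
Yes

To verify sequence order:

1. Find all events in sequence LOGIN → LOGOUT → REQUEST for auth-service
2. Extract their timestamps
3. Check if timestamps are in ascending order
4. Result: Yes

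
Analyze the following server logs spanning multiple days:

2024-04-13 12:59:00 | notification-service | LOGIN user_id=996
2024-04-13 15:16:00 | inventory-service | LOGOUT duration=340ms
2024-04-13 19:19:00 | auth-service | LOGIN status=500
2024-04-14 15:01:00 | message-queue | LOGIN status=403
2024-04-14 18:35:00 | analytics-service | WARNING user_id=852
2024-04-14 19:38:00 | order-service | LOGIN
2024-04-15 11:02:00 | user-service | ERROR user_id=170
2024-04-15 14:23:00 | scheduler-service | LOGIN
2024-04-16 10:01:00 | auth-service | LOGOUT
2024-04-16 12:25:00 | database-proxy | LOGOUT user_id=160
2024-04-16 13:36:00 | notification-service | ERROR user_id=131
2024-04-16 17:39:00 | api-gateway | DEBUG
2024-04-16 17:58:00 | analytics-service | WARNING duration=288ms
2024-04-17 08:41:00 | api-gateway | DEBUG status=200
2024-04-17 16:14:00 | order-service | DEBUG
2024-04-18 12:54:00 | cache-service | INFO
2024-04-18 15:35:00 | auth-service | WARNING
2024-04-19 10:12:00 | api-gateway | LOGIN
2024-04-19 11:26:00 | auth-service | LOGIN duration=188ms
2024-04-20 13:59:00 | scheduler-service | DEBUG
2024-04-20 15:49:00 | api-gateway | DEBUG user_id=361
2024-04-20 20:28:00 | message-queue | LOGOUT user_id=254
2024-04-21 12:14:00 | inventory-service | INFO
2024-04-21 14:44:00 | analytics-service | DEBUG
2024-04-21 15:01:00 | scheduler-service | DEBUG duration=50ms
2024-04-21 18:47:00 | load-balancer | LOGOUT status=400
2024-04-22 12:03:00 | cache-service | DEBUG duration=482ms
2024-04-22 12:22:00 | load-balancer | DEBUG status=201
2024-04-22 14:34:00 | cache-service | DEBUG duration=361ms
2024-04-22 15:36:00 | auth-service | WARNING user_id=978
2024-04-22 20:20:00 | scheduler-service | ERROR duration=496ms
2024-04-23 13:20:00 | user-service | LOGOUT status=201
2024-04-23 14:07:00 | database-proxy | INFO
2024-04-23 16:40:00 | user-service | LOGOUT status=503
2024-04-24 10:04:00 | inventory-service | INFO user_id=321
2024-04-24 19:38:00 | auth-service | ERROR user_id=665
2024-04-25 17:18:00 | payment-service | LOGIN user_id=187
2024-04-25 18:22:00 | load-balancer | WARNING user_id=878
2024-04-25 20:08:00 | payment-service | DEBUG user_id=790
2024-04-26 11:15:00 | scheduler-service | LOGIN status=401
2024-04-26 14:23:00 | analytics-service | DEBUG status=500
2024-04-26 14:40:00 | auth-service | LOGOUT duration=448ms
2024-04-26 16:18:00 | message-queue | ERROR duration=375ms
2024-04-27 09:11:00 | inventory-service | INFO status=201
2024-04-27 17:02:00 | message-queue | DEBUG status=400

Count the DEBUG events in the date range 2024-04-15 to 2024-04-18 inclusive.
3

To filter by date range:

1. Date range: 2024-04-15 through 2024-04-18, both dates inclusive
2. Filter for DEBUG events whose date falls in this range
3. Count matching events: 3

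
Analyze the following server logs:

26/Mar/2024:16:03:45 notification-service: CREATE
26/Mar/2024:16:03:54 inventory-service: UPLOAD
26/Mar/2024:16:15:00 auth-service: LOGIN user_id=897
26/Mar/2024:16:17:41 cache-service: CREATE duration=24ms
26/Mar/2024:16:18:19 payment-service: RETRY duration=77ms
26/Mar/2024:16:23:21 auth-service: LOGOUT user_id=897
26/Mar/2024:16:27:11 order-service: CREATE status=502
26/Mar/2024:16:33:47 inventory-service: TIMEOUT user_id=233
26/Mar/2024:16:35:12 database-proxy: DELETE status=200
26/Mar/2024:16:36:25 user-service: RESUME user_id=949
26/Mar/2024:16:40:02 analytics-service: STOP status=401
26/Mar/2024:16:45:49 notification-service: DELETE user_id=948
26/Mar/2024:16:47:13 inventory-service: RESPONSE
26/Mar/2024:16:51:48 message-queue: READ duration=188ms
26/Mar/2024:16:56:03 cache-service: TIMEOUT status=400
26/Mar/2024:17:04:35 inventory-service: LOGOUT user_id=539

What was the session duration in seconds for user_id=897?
501

To calculate session duration:

1. Find LOGIN event for user_id=897: 26/Mar/2024:16:15:00
2. Find LOGOUT event for user_id=897: 26/Mar/2024:16:23:21
3. Session duration: 26/Mar/2024:16:23:21 - 26/Mar/2024:16:15:00 = 501 seconds (8 minutes)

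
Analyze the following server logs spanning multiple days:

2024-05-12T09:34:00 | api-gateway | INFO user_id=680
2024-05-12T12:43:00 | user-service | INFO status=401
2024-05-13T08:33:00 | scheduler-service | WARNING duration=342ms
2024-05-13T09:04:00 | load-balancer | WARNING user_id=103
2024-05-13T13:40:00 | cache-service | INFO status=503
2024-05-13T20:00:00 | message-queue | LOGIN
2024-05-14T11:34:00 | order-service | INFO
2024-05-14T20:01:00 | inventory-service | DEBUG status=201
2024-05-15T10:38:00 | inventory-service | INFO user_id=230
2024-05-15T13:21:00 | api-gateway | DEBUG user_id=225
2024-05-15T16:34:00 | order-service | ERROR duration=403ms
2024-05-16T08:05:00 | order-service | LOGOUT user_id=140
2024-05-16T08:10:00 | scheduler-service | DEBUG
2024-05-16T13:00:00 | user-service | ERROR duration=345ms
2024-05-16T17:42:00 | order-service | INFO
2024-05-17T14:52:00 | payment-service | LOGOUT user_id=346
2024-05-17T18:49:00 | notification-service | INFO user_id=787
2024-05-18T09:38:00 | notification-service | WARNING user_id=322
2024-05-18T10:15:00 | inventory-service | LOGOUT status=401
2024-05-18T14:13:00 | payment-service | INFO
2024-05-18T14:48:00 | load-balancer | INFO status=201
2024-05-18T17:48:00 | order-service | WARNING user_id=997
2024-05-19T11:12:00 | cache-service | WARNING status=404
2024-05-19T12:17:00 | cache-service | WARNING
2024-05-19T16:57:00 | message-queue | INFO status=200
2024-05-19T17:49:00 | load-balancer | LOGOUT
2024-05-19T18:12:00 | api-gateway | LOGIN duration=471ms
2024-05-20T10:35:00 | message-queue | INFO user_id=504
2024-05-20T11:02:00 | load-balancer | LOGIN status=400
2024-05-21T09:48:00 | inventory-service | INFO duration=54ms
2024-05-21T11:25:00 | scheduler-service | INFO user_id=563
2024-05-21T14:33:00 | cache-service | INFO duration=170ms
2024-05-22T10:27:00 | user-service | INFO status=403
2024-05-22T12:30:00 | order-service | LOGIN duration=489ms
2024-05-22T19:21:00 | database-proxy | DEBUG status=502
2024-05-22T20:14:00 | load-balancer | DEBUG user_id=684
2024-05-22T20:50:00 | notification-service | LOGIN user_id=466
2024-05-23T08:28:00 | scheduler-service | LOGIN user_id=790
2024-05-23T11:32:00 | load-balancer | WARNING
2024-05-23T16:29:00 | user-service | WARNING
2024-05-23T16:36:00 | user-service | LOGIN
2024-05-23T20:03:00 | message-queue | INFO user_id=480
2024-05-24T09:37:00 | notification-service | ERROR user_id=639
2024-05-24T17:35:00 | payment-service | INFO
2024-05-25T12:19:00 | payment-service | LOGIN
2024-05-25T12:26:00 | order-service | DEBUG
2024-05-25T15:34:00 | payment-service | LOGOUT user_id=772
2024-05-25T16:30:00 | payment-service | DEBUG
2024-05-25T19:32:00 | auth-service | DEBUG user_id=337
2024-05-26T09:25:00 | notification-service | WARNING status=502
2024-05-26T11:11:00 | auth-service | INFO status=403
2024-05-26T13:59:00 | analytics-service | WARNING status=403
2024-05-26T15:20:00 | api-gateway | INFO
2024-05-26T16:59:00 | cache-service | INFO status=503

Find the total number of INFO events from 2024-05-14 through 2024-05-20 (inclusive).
8

To filter by date range:

1. Date range: 2024-05-14 through 2024-05-20, both dates inclusive
2. Filter for INFO events whose date falls in this range
3. Count matching events: 8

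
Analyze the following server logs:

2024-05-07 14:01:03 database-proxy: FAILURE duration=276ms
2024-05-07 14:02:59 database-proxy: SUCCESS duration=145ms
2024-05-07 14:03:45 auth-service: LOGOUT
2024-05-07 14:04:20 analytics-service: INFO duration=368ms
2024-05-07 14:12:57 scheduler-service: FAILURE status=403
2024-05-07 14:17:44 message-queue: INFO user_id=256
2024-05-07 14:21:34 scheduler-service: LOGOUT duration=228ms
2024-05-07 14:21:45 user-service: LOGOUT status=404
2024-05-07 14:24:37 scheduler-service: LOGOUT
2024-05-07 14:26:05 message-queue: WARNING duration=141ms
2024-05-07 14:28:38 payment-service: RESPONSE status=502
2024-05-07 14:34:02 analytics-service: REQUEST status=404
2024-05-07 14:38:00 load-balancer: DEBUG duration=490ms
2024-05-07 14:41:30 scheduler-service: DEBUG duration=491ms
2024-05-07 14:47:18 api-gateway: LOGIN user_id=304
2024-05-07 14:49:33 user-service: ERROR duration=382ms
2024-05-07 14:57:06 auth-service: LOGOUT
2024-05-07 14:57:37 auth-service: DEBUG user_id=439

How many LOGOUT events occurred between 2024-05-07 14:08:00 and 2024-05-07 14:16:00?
0

To count events in the time window:

1. Window boundaries: 2024-05-07 14:08:00 to 2024-05-07 14:16:00
2. Filter for LOGOUT events within this window
3. Count matching events: 0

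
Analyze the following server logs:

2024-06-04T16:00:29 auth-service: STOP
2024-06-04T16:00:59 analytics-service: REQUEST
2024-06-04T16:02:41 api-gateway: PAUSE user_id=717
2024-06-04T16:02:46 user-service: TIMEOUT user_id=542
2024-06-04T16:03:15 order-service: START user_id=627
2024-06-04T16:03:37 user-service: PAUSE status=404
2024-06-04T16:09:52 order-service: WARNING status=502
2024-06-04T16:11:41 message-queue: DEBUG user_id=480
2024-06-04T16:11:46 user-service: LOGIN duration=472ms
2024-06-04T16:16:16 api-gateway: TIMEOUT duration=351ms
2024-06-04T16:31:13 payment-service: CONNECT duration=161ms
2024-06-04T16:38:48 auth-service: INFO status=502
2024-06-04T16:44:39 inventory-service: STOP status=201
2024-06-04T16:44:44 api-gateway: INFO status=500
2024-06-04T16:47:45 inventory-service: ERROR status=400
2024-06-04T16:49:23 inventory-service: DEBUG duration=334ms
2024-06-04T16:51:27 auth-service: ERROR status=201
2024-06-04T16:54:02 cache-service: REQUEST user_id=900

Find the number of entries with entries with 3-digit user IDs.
5

To find matching entries:

1. Pattern to match: entries with 3-digit user IDs
2. Scan each log entry for the pattern
3. Count matches: 5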